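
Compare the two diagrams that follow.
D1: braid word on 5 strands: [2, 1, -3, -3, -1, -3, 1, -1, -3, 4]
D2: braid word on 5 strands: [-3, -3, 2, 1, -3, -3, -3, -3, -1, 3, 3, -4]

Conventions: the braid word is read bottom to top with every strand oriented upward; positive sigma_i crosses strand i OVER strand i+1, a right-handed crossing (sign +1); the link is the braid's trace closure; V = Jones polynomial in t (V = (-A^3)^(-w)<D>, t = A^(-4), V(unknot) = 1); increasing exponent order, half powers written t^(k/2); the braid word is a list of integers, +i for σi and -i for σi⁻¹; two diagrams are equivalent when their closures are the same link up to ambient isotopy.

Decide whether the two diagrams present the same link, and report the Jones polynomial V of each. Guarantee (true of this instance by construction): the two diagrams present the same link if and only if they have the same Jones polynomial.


same link: yes
V(D1) = t^-6 + t^-3 + t^-2 + t^-1  [10 crossings, <D> = A^-2 + A^2 + A^6 + A^18, w = -2]
V(D2) = t^-6 + t^-3 + t^-2 + t^-1  (w -4, c 12, <D> = A^-8 + A^-4 + 1 + A^12)
note: D2 (12 crossings) and D1 (10) are Markov-related braid presentations


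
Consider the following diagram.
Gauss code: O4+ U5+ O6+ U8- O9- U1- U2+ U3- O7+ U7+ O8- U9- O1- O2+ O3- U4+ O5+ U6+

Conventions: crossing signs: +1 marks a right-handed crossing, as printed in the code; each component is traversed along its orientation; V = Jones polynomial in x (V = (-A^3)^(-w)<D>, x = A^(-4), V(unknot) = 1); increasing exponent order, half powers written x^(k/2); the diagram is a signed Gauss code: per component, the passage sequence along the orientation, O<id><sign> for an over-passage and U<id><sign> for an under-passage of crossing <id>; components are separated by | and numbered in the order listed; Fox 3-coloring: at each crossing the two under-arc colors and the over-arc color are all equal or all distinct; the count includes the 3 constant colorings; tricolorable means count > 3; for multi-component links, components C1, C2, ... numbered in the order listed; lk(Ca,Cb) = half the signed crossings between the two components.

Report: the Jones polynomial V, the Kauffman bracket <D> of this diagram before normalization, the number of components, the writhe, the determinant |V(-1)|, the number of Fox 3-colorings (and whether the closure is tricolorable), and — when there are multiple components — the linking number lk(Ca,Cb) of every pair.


V(x) = -x^-3 + x^-2 - x^-1 + 3 - x + x^2 - x^3
bracket: A^-9 - A^-5 + A^-1 - 3A^3 + A^7 - A^11 + A^15, w = +1
1 component, writhe +1, over 9 crossings
det 9, colorings 27 of 3^9 — tricolorable
observation: w = +1 (over 9 crossings) is diagram-only; (-A^3)^(-1) removes it from V


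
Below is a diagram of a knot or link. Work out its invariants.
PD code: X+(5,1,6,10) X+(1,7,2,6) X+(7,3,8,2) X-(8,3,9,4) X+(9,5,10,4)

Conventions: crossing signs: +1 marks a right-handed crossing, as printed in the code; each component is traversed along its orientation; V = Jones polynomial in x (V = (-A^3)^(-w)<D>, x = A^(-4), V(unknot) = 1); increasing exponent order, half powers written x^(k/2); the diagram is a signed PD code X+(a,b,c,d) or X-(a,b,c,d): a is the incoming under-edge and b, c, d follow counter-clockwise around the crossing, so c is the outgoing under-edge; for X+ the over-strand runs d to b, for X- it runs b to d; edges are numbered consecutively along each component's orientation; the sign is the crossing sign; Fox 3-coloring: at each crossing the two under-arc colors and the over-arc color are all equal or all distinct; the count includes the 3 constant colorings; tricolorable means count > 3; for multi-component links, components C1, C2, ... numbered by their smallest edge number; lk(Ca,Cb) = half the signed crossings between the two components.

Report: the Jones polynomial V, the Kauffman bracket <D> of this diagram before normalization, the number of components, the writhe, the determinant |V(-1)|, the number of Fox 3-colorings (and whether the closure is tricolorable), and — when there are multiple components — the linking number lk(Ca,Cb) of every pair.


V = x + x^3 - x^4
<D> = A^-7 - A^-3 - A^5 (w = +3)
1 component over 5 crossings, w = +3
9 Fox colorings among 3^5, |V(-1)| = 3: tricolorable
why: |V(-1)| = 3: so tricolorable, since 3 divides 3


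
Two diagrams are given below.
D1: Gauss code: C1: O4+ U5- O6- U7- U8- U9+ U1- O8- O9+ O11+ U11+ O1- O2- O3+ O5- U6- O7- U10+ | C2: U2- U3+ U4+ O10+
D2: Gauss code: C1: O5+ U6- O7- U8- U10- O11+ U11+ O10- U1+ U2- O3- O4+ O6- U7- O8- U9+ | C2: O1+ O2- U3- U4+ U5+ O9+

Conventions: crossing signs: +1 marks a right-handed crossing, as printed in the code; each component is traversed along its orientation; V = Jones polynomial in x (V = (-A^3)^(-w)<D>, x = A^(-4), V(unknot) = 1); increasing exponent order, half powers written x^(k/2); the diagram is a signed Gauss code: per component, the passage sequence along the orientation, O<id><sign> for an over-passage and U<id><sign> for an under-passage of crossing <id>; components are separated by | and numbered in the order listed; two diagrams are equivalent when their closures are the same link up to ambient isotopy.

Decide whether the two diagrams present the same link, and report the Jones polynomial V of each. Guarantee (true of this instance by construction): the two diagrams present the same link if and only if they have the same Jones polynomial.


equivalent: yes
D1 (bracket A^-9 + 2A^-1 - A^3 + A^7 - A^11; 11 crossings at w = -1): V = x^(-7/2) - x^(-5/2) + x^(-3/2) - 2x^(-1/2) - x^(3/2)
V(D2) = x^(-7/2) - x^(-5/2) + x^(-3/2) - 2x^(-1/2) - x^(3/2)  [11 crossings, <D> = A^-9 + 2A^-1 - A^3 + A^7 - A^11, w = -1]
observation: from 11 to 11 crossings by R-moves: one link, two diagrams


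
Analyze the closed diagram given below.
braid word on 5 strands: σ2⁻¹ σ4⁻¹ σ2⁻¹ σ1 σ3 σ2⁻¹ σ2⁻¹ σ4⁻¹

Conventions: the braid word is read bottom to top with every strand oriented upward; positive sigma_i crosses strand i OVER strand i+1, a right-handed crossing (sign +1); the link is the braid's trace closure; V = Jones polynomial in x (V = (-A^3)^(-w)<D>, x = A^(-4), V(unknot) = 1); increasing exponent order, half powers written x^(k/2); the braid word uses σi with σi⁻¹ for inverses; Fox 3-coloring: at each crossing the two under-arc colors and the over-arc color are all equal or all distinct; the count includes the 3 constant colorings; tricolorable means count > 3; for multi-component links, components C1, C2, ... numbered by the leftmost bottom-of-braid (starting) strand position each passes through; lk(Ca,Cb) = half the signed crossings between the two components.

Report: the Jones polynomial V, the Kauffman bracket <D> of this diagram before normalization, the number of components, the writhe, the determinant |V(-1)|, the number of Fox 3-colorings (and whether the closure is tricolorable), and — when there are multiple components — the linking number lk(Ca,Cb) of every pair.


Jones polynomial: V(x) = x^-8 - x^-7 + 2x^-6 - x^-5 + 2x^-4 + x^-2
<D> = A^-4 + 2A^4 - A^8 + 2A^12 - A^16 + A^20; writhe -4
components 3, writhe -4 (8 crossings)
linking number lk(C1,C2) = -2
lk(C1,C3): 0
lk(C2,C3) = -1
3-colorings: 3 of 3^8, det 8 — not tricolorable
note: span 6 respects span(V) <= c + mu - 1 = 10 for this 3-component diagram


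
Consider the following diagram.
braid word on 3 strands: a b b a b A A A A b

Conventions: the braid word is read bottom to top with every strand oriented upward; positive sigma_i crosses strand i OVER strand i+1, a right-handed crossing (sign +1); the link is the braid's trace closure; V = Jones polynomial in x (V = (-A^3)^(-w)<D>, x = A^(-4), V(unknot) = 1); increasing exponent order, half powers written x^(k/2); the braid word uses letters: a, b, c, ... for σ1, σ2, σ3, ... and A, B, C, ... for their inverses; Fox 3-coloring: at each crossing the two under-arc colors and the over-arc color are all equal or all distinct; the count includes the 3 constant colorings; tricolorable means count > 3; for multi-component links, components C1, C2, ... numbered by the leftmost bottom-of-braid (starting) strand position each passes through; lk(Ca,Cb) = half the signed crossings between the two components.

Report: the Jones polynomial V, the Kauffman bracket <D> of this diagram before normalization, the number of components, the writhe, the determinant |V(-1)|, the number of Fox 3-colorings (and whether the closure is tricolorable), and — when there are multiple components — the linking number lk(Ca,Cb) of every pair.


V(x) = 2 + x^2 + x^4
bracket: A^-10 + A^-2 + 2A^6, w = +2
3 components, writhe +2, over 10 crossings
lk(C1,C2) = +1
linking number lk(C1,C3) = -1
lk(C2,C3): +1
det 4, colorings 3 of 3^10 — not tricolorable
observation: the span of V is 4, within the link bound 10 + 3 - 1


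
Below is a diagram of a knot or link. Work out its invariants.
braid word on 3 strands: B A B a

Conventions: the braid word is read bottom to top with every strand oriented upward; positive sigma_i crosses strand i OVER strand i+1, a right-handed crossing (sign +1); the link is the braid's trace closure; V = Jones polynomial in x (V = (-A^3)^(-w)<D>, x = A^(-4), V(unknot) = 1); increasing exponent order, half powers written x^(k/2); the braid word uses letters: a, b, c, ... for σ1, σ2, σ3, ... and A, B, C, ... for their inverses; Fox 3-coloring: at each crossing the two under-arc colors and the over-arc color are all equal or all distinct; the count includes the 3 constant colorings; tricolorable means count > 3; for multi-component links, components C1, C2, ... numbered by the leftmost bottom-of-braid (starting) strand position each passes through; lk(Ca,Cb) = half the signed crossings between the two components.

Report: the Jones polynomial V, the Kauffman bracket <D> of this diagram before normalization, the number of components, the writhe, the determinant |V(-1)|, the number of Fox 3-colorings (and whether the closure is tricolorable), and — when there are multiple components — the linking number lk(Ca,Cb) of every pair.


V(x) = 1
bracket: A^-6, w = -2
1 component, writhe -2, over 4 crossings
det 1, colorings 3 of 3^4 — not tricolorable
observation: det 1 = |V(-1)|; not divisible by 3, so not tricolorable


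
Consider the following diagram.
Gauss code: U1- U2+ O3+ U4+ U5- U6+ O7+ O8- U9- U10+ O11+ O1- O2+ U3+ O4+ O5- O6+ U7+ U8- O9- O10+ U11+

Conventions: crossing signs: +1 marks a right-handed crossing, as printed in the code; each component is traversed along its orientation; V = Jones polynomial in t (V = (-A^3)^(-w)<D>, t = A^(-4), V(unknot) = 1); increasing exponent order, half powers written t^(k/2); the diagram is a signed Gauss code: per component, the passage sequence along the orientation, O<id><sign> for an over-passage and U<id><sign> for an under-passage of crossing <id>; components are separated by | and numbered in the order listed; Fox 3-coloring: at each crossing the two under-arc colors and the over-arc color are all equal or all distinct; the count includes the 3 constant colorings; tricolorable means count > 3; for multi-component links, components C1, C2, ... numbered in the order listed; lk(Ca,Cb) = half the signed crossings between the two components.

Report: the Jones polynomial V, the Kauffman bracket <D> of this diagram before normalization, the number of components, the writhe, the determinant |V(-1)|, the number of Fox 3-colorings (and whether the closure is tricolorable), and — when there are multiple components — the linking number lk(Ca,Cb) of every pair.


V(t) = t + t^3 - t^4
bracket: A^-7 - A^-3 - A^5, w = +3
1 component, writhe +3, over 11 crossings
det 3, colorings 9 of 3^11 — tricolorable
observation: w = +3 shifts under R1 moves; the (-A^3)^(-3) factor cancels that in V


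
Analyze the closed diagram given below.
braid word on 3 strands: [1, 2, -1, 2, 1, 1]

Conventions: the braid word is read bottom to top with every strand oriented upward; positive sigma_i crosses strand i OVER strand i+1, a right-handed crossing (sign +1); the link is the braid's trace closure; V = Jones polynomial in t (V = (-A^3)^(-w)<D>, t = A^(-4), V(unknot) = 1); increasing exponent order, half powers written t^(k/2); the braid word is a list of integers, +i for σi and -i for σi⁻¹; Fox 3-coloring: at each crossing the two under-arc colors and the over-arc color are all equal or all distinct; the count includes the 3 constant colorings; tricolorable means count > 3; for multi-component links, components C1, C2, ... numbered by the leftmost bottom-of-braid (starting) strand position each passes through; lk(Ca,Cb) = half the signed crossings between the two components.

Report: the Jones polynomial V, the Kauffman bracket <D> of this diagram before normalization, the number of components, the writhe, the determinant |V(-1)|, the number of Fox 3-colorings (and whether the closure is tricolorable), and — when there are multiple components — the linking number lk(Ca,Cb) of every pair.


V(t) = t - t^2 + 2t^3 - t^4 + t^5 - t^6
bracket: -A^-12 + A^-8 - A^-4 + 2 - A^4 + A^8, w = +4
1 component, writhe +4, over 6 crossings
det 7, colorings 3 of 3^6 — not tricolorable
observation: w = +4 (over 6 crossings) is diagram-only; (-A^3)^(-4) removes it from V


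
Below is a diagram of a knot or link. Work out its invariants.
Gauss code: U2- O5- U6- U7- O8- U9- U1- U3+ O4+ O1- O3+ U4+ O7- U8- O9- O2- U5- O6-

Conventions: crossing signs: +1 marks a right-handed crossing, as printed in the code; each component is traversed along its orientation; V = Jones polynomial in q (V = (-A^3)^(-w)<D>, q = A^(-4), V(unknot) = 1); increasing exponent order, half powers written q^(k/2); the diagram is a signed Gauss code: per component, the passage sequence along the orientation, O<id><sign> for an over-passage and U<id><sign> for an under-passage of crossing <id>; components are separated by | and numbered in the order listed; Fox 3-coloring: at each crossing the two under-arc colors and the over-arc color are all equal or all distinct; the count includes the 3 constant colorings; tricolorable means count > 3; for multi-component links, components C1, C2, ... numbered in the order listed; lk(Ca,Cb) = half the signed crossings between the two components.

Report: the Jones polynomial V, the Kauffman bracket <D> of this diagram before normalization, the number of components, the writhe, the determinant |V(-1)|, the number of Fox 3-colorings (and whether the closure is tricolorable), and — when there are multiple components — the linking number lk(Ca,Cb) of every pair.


Jones polynomial: V(q) = q^-8 - 2q^-7 + q^-6 - 2q^-5 + 2q^-4 + q^-2
<D> = -A^-7 - 2A + 2A^5 - A^9 + 2A^13 - A^17; writhe -5
components 1, writhe -5 (9 crossings)
3-colorings: 27 of 3^9, det 9 — tricolorable
note: the span of V is 6, forcing >= 6 crossings in any diagram


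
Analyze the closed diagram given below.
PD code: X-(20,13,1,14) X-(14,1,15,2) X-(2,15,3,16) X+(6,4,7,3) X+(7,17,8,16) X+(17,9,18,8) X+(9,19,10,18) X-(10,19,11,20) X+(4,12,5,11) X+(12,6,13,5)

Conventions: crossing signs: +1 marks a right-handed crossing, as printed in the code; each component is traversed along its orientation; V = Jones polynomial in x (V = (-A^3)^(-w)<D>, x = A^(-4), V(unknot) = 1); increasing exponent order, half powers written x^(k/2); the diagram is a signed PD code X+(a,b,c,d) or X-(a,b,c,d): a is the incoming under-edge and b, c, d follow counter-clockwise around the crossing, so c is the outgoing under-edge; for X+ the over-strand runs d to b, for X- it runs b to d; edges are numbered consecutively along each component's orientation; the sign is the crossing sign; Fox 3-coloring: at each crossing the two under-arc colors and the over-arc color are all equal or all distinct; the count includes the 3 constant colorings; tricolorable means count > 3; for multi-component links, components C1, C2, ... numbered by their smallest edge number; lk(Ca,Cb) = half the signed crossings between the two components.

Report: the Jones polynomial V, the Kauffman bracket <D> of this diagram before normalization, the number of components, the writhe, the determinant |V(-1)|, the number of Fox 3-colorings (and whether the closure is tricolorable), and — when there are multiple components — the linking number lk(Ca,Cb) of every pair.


V = -x^-1 + 2 - x + 2x^2 - x^3 + x^4 - x^5
<D> = -A^-14 + A^-10 - A^-6 + 2A^-2 - A^2 + 2A^6 - A^10 (w = +2)
1 component over 10 crossings, w = +2
9 Fox colorings among 3^10, |V(-1)| = 9: tricolorable
why: w = +2 (over 10 crossings) is diagram-only; (-A^3)^(-2) removes it from V


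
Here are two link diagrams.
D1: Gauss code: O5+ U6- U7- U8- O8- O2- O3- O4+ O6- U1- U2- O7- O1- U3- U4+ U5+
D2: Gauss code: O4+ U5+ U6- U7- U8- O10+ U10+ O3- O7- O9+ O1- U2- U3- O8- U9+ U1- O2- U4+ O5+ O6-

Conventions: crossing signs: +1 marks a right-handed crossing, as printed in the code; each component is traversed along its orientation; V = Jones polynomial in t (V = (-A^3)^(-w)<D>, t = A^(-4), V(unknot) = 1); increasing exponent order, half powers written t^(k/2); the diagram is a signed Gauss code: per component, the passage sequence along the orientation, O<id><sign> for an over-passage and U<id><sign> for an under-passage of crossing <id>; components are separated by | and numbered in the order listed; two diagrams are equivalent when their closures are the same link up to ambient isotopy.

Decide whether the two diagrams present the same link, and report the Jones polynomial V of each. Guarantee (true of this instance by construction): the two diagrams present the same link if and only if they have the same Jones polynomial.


equivalent: yes
D1 (bracket A^-8 + 1 - A^4; 8 crossings at w = -4): V = -t^-4 + t^-3 + t^-1
D2 (bracket A^-2 + A^6 - A^10; 10 crossings at w = -2): V = -t^-4 + t^-3 + t^-1
key observation: from 8 to 10 crossings by R-moves: one link, two diagrams


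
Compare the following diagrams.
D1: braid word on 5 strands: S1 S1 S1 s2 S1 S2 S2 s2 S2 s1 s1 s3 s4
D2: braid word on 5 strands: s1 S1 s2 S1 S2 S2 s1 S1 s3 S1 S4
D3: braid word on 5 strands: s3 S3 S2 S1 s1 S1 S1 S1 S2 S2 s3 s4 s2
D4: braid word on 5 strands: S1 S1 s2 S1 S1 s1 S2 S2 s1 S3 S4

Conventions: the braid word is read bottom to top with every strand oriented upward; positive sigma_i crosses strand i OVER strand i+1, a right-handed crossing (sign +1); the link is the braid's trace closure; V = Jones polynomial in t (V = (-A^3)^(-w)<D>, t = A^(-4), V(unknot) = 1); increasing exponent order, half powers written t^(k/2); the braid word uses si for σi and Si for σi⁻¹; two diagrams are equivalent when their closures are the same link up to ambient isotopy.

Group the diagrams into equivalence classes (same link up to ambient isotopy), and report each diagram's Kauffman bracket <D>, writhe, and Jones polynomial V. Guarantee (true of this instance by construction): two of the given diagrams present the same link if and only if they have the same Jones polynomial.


equivalence classes: {D1, D2, D4} | {D3}
D1 (bracket A^-1 - A^3 + A^7 + A^15; 13 crossings at w = -1): V = -t^(-9/2) - t^(-5/2) + t^(-3/2) - t^(-1/2)
D2 (bracket A^-7 - A^-3 + A + A^9; 11 crossings at w = -3): V = -t^(-9/2) - t^(-5/2) + t^(-3/2) - t^(-1/2)
D3 (bracket A^-3 + 2A^5 - A^9 + A^13 - A^17; 13 crossings at w = -3): V = t^(-13/2) - t^(-11/2) + t^(-9/2) - 2t^(-7/2) - t^(-3/2)
V(D4) = -t^(-9/2) - t^(-5/2) + t^(-3/2) - t^(-1/2)  [11 crossings, <D> = A^-13 - A^-9 + A^-5 + A^3, w = -5]
key observation: V(t) takes 2 values over 4 diagrams, fixing the grouping


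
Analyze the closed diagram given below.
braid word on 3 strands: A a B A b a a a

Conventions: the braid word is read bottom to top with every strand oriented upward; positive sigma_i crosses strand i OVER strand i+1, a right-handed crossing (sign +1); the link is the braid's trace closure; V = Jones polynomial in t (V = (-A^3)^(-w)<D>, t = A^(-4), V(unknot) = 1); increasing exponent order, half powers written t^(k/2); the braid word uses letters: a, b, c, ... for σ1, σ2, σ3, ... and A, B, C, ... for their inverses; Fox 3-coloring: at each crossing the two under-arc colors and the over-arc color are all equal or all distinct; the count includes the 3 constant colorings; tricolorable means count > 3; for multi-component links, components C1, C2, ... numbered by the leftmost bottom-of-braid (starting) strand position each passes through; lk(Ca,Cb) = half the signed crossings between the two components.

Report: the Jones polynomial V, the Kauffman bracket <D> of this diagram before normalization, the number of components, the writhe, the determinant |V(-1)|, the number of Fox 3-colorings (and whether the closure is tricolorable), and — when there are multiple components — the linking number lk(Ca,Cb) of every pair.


Jones polynomial: V(t) = t + t^3 - t^4
<D> = -A^-10 + A^-6 + A^2; writhe +2
components 1, writhe +2 (8 crossings)
3-colorings: 9 of 3^8, det 3 — tricolorable
note: w = +2 shifts under R1 moves; the (-A^3)^(-2) factor cancels that in V


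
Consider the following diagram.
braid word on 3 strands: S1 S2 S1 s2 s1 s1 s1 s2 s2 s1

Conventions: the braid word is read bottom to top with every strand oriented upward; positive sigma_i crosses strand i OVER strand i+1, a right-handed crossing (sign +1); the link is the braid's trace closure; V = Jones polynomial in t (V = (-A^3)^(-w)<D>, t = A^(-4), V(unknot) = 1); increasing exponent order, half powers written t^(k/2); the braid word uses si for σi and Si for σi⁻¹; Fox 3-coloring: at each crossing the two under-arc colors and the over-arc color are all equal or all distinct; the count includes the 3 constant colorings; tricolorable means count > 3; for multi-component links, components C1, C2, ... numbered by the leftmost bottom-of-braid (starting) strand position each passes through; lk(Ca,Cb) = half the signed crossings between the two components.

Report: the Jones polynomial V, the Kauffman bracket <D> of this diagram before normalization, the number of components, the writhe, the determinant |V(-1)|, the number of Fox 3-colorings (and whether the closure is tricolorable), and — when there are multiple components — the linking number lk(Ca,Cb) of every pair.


Jones polynomial: V(t) = t - t^2 + 2t^3 - t^4 + t^5 - t^6
<D> = -A^-12 + A^-8 - A^-4 + 2 - A^4 + A^8; writhe +4
components 1, writhe +4 (10 crossings)
3-colorings: 3 of 3^10, det 7 — not tricolorable
note: |V(-1)| = 7: so not tricolorable, since 3 does not divide 7


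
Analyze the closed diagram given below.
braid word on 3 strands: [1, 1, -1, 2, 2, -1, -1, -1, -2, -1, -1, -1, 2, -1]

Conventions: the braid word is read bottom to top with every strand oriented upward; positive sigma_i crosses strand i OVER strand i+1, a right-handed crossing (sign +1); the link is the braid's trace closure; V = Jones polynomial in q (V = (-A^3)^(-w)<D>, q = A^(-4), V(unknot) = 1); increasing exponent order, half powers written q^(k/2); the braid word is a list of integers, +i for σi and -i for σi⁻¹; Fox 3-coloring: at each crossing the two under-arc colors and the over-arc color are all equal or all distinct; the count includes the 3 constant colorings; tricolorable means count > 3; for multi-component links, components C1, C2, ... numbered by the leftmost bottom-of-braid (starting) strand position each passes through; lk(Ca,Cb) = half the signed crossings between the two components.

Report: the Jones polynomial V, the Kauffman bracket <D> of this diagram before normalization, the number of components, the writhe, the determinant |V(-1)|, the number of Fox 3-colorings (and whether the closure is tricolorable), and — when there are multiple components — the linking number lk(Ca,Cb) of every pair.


V = q^-7 - 2q^-6 + 2q^-5 - 3q^-4 + 3q^-3 - 2q^-2 + 2q^-1
<D> = 2A^-8 - 2A^-4 + 3 - 3A^4 + 2A^8 - 2A^12 + A^16 (w = -4)
1 component over 14 crossings, w = -4
9 Fox colorings among 3^14, |V(-1)| = 15: tricolorable
why: inverse pairs cancel, leaving σ1 σ2 σ2 σ1⁻¹ σ1⁻¹ σ1⁻¹ σ2⁻¹ σ1⁻¹ σ1⁻¹ σ1⁻¹ σ2 σ1⁻¹


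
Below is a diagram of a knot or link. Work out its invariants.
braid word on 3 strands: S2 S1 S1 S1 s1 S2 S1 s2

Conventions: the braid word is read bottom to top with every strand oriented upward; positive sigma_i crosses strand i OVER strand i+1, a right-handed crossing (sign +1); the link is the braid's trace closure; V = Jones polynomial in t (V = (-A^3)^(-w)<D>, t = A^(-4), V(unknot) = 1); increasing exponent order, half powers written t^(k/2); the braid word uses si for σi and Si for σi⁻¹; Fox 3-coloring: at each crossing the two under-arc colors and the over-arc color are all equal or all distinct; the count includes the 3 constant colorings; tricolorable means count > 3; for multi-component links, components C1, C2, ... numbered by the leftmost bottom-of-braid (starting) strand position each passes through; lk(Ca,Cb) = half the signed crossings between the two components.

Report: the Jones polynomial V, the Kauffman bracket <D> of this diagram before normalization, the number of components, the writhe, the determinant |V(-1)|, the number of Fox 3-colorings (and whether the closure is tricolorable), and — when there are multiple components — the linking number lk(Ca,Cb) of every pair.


V = -t^-4 + t^-3 + t^-1
<D> = A^-8 + 1 - A^4 (w = -4)
1 component over 8 crossings, w = -4
9 Fox colorings among 3^8, |V(-1)| = 3: tricolorable
why: V spans 3 powers of t: at least 3 crossings in any diagram


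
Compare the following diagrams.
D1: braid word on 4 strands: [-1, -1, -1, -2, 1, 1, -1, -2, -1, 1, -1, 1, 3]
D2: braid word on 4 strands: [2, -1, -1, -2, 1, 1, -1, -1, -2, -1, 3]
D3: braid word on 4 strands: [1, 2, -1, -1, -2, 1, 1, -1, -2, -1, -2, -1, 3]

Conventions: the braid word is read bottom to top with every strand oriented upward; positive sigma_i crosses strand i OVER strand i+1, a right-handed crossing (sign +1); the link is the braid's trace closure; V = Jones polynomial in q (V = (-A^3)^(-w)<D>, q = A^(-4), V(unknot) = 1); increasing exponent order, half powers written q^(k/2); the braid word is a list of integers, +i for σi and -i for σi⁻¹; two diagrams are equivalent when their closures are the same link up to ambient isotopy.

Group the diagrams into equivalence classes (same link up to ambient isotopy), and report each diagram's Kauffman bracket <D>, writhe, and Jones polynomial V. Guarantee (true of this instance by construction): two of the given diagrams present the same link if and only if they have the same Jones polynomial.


equivalence classes: {D1, D2, D3}
D1 (bracket -A^-5 + A^-1 - 2A^3 + A^7 - A^11 + A^15; 13 crossings at w = -3): V = -q^-6 + q^-5 - q^-4 + 2q^-3 - q^-2 + q^-1
D2 (bracket -A^-5 + A^-1 - 2A^3 + A^7 - A^11 + A^15; 11 crossings at w = -3): V = -q^-6 + q^-5 - q^-4 + 2q^-3 - q^-2 + q^-1
V(D3) = -q^-6 + q^-5 - q^-4 + 2q^-3 - q^-2 + q^-1  [13 crossings, <D> = -A^-5 + A^-1 - 2A^3 + A^7 - A^11 + A^15, w = -3]
key observation: one V(q) for all 3 diagrams — one class (guaranteed)


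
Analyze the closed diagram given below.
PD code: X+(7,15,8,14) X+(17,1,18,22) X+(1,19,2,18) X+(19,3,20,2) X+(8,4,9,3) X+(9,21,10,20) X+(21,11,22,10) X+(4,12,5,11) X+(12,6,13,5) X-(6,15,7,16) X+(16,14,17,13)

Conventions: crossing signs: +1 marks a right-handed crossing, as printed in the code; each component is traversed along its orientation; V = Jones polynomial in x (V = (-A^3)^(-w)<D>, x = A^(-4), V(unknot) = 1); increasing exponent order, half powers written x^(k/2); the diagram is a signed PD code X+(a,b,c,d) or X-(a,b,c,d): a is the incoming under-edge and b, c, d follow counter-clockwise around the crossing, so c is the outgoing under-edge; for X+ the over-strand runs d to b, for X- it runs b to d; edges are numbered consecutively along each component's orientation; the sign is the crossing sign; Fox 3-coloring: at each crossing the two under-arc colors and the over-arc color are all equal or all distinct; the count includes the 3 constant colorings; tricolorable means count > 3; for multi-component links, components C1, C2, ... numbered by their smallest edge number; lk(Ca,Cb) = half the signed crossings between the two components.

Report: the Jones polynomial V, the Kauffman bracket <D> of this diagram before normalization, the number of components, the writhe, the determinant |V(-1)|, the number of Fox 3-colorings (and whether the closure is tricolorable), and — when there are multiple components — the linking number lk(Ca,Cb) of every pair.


Jones polynomial: V(x) = x^3 + x^5 - x^8
<D> = A^-5 - A^7 - A^15; writhe +9
components 1, writhe +9 (11 crossings)
3-colorings: 9 of 3^11, det 3 — tricolorable
note: |V(-1)| = 3: so tricolorable, since 3 divides 3


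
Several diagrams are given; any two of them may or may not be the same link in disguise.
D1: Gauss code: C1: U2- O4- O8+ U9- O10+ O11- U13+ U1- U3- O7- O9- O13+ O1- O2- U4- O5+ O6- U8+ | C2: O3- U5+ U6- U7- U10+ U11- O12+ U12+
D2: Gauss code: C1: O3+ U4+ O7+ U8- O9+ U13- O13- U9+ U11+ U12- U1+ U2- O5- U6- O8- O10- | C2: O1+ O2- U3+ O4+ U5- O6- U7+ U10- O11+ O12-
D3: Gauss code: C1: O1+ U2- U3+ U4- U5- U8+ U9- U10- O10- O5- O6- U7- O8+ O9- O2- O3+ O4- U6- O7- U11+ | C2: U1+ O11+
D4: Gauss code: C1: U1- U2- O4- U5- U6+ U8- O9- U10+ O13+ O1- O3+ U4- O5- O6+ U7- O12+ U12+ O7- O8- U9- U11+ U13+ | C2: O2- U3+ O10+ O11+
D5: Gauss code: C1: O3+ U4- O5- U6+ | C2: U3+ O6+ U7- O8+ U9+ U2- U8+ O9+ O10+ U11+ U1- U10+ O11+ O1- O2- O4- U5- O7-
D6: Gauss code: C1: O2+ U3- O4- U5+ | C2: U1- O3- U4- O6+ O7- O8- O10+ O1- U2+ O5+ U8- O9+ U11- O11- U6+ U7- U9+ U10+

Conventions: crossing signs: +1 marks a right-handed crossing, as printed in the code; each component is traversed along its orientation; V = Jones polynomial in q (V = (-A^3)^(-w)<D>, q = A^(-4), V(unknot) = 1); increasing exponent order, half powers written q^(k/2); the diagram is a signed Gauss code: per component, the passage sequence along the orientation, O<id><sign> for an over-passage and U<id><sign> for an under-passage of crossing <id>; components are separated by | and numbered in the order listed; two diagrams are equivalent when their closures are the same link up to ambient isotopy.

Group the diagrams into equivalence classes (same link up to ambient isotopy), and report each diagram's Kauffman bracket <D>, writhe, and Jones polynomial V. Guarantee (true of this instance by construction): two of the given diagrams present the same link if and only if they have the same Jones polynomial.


equivalence classes: {D1} | {D2, D5, D6} | {D3, D4}
D1 (bracket A^-7 + A; 13 crossings at w = -3): V = -q^(-5/2) - q^(-1/2)
V(D2) = q^(-7/2) - 2q^(-5/2) + q^(-3/2) - 2q^(-1/2) + q^(1/2) - q^(3/2)  [13 crossings, <D> = A^-9 - A^-5 + 2A^-1 - A^3 + 2A^7 - A^11, w = -1]
V(D3) = q^(-7/2) - q^(-5/2) + q^(-3/2) - 2q^(-1/2) - q^(3/2)  [11 crossings, <D> = A^-15 + 2A^-7 - A^-3 + A - A^5, w = -3]
V(D4) = q^(-7/2) - q^(-5/2) + q^(-3/2) - 2q^(-1/2) - q^(3/2)  (w -1, c 13, <D> = A^-9 + 2A^-1 - A^3 + A^7 - A^11)
D5 (bracket A^-3 - A + 2A^5 - A^9 + 2A^13 - A^17; 11 crossings at w = +1): V = q^(-7/2) - 2q^(-5/2) + q^(-3/2) - 2q^(-1/2) + q^(1/2) - q^(3/2)
D6 (bracket A^-9 - A^-5 + 2A^-1 - A^3 + 2A^7 - A^11; 11 crossings at w = -1): V = q^(-7/2) - 2q^(-5/2) + q^(-3/2) - 2q^(-1/2) + q^(1/2) - q^(3/2)
key observation: comparing 6 Jones polynomials yields 3 groups


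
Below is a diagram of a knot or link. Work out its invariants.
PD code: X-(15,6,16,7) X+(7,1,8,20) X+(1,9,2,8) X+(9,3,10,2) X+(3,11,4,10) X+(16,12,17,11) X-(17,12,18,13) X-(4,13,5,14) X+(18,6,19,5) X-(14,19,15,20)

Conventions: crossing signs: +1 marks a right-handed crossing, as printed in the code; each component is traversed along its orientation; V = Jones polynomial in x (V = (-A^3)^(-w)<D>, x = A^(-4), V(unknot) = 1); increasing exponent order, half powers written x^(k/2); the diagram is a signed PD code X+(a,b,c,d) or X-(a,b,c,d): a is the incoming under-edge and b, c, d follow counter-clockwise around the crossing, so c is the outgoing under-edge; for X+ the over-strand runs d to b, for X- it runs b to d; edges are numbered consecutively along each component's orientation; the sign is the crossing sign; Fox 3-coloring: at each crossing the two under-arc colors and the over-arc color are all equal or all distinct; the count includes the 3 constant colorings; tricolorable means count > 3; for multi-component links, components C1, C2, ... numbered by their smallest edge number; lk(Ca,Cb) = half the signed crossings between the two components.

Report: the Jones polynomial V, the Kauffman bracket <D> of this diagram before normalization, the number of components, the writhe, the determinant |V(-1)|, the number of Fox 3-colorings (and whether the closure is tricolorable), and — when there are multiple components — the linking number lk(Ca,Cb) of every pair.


Jones polynomial: V(x) = x + x^3 - x^4
<D> = -A^-10 + A^-6 + A^2; writhe +2
components 1, writhe +2 (10 crossings)
3-colorings: 9 of 3^10, det 3 — tricolorable
note: the span of V is 3, forcing >= 3 crossings in any diagram


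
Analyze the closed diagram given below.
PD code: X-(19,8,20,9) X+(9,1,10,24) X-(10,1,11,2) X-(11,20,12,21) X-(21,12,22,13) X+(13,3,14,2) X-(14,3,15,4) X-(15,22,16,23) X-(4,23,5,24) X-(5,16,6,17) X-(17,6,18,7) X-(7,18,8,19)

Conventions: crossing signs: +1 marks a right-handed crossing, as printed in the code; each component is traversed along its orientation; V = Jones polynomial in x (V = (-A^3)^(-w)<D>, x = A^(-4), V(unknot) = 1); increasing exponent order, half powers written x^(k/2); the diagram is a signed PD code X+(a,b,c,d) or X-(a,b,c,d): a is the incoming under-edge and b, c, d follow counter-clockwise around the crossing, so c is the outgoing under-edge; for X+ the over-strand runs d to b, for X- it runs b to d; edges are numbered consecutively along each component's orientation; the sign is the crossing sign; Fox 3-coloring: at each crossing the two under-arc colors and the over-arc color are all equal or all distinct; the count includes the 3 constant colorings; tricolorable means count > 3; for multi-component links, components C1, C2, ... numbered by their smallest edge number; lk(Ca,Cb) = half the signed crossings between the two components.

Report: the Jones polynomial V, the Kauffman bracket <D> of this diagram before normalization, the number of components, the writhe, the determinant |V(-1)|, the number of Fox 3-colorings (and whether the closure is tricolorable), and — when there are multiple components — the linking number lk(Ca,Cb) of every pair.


V = -x^-10 + x^-9 - x^-8 + x^-7 - x^-6 + x^-5 + x^-3
<D> = A^-12 + A^-4 - 1 + A^4 - A^8 + A^12 - A^16 (w = -8)
1 component over 12 crossings, w = -8
3 Fox colorings among 3^12, |V(-1)| = 7: not tricolorable
why: V spans 7 powers of x: at least 7 crossings in any diagram


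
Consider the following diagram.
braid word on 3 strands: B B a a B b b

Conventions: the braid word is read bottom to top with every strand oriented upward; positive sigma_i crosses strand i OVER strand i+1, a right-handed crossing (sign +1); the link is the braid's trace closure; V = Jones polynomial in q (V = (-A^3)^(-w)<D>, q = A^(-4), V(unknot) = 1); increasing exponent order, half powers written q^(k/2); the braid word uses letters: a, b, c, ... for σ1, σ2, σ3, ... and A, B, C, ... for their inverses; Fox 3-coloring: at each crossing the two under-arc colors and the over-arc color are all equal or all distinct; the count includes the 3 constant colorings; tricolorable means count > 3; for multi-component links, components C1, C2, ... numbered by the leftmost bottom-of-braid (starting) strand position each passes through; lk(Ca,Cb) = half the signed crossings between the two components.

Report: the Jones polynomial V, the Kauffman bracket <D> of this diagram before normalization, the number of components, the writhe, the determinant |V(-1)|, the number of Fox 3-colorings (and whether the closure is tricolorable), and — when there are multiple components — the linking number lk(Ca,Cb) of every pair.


Jones polynomial: V(q) = -q^(1/2) - q^(5/2)
<D> = A^-7 + A; writhe +1
components 2, writhe +1 (7 crossings)
linking number lk(C1,C2) = +1
3-colorings: 3 of 3^7, det 2 — not tricolorable
note: summing lk over 1 pair gives +1


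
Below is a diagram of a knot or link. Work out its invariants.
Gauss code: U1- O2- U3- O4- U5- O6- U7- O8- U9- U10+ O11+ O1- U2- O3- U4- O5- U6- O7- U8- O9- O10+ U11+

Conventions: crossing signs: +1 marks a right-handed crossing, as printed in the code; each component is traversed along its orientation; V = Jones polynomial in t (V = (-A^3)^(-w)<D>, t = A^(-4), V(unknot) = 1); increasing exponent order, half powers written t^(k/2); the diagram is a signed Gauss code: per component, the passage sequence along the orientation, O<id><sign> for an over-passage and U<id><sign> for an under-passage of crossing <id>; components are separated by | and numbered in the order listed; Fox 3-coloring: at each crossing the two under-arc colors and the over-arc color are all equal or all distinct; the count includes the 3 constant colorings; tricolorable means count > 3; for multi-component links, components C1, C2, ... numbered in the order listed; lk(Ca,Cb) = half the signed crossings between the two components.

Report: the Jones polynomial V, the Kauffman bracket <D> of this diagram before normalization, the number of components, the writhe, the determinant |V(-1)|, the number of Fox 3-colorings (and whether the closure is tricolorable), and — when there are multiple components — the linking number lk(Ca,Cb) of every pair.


V = -t^-10 + t^-9 - t^-8 + t^-7 - t^-6 + t^-5 + t^-3
<D> = -A^-9 - A^-1 + A^3 - A^7 + A^11 - A^15 + A^19 (w = -7)
1 component over 11 crossings, w = -7
3 Fox colorings among 3^11, |V(-1)| = 7: not tricolorable
why: w = -7 shifts under R1 moves; the (-A^3)^(7) factor cancels that in V


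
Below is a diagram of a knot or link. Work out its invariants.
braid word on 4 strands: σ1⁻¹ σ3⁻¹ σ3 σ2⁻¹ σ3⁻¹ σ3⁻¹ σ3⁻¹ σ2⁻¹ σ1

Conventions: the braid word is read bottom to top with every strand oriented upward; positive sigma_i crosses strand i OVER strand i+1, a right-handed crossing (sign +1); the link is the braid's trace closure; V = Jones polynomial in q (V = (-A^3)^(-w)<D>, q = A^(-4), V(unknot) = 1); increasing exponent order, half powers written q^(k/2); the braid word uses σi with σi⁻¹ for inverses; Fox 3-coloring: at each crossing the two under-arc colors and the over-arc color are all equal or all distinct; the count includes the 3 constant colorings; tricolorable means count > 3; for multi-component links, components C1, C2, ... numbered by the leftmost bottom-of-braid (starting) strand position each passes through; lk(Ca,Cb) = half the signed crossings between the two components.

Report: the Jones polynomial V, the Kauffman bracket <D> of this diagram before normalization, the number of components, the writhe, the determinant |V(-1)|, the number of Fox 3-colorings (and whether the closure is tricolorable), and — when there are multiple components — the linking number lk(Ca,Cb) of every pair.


Jones polynomial: V(q) = -q^-7 + q^-4 + 2q^-3 + q^-2 + q^-1
<D> = -A^-11 - A^-7 - 2A^-3 - A + A^13; writhe -5
components 3, writhe -5 (9 crossings)
linking number lk(C1,C2) = 0
lk(C1,C3): -1
lk(C2,C3) = 0
3-colorings: 27 of 3^10, det 0 — tricolorable
note: det 0 = |V(-1)|; divisible by 3, so tricolorable


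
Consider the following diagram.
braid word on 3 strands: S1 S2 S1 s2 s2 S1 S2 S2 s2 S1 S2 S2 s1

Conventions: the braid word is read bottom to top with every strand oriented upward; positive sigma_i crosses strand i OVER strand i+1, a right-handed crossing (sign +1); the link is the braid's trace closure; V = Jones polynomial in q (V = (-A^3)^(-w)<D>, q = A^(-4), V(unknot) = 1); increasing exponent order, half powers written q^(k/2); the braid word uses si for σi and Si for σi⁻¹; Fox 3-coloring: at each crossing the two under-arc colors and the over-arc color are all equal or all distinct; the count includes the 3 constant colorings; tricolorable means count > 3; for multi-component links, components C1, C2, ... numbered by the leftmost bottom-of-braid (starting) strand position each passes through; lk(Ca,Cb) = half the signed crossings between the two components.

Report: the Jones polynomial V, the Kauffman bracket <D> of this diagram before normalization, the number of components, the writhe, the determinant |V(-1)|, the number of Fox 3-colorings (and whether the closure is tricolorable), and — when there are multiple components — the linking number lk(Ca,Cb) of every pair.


V = -q^(-15/2) + q^(-13/2) - 2q^(-11/2) + 2q^(-9/2) - 2q^(-7/2) + q^(-5/2) - q^(-3/2)
<D> = A^-9 - A^-5 + 2A^-1 - 2A^3 + 2A^7 - A^11 + A^15 (w = -5)
2 components over 13 crossings, w = -5
lk(C1,C2): -3
3 Fox colorings among 3^13, |V(-1)| = 10: not tricolorable
why: |V(-1)| = 10: so not tricolorable, since 3 does not divide 10
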